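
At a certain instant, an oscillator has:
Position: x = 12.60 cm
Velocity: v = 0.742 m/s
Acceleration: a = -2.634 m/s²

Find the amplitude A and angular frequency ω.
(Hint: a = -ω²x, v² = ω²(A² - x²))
a = −ω²x → ω = √(|a|/x) = √(2.634/0.126) = 4.572 rad/s
v² = ω²(A² − x²) → A = √(x² + v²/ω²) = √(0.126² + 0.742²/4.572²) = 0.2055 m = 20.55 cm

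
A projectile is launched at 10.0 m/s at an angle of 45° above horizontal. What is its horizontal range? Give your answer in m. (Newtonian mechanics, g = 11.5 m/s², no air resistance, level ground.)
R = v₀² sin(2θ) / g = 8.696 m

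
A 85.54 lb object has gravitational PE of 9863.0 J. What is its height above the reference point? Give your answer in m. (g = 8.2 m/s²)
PE = mgh → h = PE/(mg) = 9863 J / (38.8 kg × 8.2 m/s²) = 31 m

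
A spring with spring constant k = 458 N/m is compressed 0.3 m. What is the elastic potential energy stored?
PE = ½kx² = ½×458×0.3² = 20.61 J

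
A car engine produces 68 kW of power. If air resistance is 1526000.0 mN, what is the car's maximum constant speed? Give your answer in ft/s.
P = Fv → v = P/F = 68000 W / 1526 N = 44.56 m/s = 146.2 ft/s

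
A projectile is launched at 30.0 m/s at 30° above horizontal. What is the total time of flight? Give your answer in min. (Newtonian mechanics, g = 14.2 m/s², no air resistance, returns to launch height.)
T = 2v₀sin(θ)/g (with unit conversion) = 0.03521 min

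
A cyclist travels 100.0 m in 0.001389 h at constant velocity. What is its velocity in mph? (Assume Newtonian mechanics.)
v = d/t (with unit conversion) = 44.74 mph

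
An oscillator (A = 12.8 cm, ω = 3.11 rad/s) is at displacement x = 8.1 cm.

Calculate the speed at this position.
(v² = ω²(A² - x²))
v = ω√(A² − x²) = 3.11×√(0.128² − 0.081²) = 0.3082 m/s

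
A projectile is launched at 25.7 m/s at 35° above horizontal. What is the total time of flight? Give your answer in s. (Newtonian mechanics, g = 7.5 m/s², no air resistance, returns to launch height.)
T = 2v₀sin(θ)/g = 3.931 s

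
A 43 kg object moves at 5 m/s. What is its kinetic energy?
KE = ½mv² = ½×43×5² = 537.5 J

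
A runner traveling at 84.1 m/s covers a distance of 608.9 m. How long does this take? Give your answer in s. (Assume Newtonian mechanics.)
t = d/v = 7.24 s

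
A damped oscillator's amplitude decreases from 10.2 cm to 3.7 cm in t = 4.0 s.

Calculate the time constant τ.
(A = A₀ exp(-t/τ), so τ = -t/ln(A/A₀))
A/A₀ = 3.7/10.2 = 0.3627; ln(A/A₀) = -1.014
τ = −t/ln(A/A₀) = −4.0/-1.014 = 3.945 s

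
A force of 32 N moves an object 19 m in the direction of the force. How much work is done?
W = Fd = 32×19 = 608.0 J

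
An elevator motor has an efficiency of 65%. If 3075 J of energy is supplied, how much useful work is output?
W_out = η × W_in = 0.65 × 3075 = 1998.8 J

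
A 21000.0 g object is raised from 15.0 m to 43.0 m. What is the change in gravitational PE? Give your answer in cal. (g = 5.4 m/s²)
ΔPE = mg(h₂ − h₁) = 21 kg × 5.4 m/s² × (43 − 15) m = 3175 J = 758.9 cal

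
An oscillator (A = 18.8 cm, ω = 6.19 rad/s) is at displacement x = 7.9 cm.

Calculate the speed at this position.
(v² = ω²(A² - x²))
v = ω√(A² − x²) = 6.19×√(0.188² − 0.079²) = 1.056 m/s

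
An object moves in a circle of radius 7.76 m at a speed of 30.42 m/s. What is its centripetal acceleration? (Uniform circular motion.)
a_c = v²/r = 30.42²/7.76 = 925.376/7.76 = 119.25 m/s²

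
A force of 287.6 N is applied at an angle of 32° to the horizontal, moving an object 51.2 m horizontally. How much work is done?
W = Fd cosθ = 287.6×51.2×cos(32°) = 12488.0 J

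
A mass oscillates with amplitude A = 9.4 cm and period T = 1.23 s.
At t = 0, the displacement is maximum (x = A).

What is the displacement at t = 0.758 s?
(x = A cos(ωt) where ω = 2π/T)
ω = 2π/T = 2π/1.23 = 5.108 rad/s
x = A cos(ωt) = 9.4×cos(5.108×0.758) = -7.002 cm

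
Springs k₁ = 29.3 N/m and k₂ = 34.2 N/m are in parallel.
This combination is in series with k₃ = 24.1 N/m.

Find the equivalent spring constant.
k₁₂ = k₁ + k₂ = 63.5 N/m (parallel)
1/k_eq = 1/k₁₂ + 1/k₃ → k_eq = 17.47 N/m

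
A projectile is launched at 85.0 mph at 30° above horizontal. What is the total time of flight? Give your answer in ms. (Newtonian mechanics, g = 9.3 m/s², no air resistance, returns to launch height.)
T = 2v₀sin(θ)/g (with unit conversion) = 4086.0 ms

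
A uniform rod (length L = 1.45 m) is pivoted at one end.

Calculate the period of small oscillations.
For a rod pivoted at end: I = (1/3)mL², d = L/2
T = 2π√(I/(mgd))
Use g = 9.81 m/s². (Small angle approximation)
I/m = (1/3)L² = 0.7008 m²; d = L/2 = 0.725 m
T = 2π√(I/(mgd)) = 2π√(0.7008/(9.81×0.725)) = 1.972 s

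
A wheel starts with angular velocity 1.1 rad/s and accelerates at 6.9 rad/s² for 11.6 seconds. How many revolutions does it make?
θ = ω₀t + ½αt² = 1.1×11.6 + ½×6.9×11.6² = 476.99 rad
Revolutions = θ/(2π) = 476.99/(2π) = 75.92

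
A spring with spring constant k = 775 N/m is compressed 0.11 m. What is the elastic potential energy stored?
PE = ½kx² = ½×775×0.11² = 4.689 J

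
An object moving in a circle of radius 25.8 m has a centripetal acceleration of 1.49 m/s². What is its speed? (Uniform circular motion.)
v = √(a_c × r) = √(1.49 × 25.8) = 6.2 m/s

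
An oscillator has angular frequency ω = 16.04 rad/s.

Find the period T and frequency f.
T = 2π/ω = 2π/16.04 = 0.3917 s; f = ω/2π = 2.553 Hz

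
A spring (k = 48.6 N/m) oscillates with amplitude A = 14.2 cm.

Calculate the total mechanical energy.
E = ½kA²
E = ½kA² = ½×48.6×(0.142)² = 0.49 J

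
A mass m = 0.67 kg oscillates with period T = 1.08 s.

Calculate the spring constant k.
T = 2π√(m/k) → k = m(2π/T)² = 0.67×(2π/1.08)² = 22.68 N/m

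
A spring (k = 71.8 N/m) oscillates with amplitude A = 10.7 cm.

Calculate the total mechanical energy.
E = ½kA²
E = ½kA² = ½×71.8×(0.107)² = 0.411 J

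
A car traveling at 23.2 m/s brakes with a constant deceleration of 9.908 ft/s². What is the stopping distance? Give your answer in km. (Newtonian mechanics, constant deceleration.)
d = v₀² / (2a) (with unit conversion) = 0.08911 km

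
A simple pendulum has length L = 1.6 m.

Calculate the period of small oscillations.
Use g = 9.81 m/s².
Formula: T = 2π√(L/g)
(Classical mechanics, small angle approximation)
T = 2π√(L/g) = 2π√(1.6/9.81) = 2.537 s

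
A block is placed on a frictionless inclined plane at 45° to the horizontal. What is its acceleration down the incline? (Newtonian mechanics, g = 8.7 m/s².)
a = g sin(θ) = 8.7 × sin(45°) = 8.7 × 0.7071 = 6.15 m/s²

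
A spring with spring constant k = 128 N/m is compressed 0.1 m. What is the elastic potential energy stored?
PE = ½kx² = ½×128×0.1² = 0.64 J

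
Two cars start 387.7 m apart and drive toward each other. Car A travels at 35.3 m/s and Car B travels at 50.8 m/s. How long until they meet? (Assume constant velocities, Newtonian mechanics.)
Combined speed: v_combined = 35.3 + 50.8 = 86.1 m/s
Time to meet: t = d/86.1 = 387.7/86.1 = 4.5 s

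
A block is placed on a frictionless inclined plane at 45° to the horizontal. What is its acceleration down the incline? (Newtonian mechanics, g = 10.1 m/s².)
a = g sin(θ) = 10.1 × sin(45°) = 10.1 × 0.7071 = 7.14 m/s²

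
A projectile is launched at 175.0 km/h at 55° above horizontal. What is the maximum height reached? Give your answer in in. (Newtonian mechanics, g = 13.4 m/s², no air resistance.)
H = v₀²sin²(θ)/(2g) (with unit conversion) = 2329.0 in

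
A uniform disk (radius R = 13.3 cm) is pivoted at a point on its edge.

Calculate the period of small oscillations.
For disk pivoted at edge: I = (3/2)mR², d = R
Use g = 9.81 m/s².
I/m = (3/2)R² = 0.02653 m²; d = R = 0.133 m
T = 2π√((3/2)R²/(gR)) = 2π√(3R/(2g)) = 0.896 s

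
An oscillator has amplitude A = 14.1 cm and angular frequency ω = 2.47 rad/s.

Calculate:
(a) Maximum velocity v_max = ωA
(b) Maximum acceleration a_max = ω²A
v_max = ωA = 2.47×0.141 = 0.3483 m/s
a_max = ω²A = 2.47²×0.141 = 0.8602 m/s²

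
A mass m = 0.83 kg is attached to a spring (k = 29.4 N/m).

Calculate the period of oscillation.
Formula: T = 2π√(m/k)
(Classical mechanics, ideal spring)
T = 2π√(m/k) = 2π√(0.83/29.4) = 1.056 s; f = 1/T = 0.9472 Hz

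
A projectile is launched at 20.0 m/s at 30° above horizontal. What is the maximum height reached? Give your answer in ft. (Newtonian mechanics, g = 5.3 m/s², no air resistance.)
H = v₀²sin²(θ)/(2g) (with unit conversion) = 30.95 ft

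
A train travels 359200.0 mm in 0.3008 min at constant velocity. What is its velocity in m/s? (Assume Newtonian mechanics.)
v = d/t (with unit conversion) = 19.9 m/s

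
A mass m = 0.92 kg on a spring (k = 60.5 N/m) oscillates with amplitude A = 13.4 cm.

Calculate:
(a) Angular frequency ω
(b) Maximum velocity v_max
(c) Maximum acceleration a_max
ω = √(k/m) = √(60.5/0.92) = 8.109 rad/s
v_max = ωA = 8.109×0.134 = 1.087 m/s
a_max = ω²A = 8.109²×0.134 = 8.812 m/s²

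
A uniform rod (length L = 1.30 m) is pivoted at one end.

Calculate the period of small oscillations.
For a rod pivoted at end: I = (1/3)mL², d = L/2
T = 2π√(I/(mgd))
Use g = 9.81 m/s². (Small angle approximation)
I/m = (1/3)L² = 0.5633 m²; d = L/2 = 0.65 m
T = 2π√(I/(mgd)) = 2π√(0.5633/(9.81×0.65)) = 1.868 s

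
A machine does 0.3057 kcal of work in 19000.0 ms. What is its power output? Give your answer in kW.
P = W/t = 1279 J / 19 s = 67.32 W = 0.06732 kW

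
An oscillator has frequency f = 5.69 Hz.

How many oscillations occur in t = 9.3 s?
n = f×t = 5.69×9.3 = 52.92 oscillations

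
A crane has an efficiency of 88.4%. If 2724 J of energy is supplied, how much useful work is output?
W_out = η × W_in = 0.884 × 2724 = 2408.0 J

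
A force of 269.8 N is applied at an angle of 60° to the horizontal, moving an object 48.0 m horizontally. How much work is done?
W = Fd cosθ = 269.8×48.0×cos(60°) = 6475.2 J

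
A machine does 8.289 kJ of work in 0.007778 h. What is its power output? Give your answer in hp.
P = W/t = 8289 J / 28 s = 296 W = 0.397 hp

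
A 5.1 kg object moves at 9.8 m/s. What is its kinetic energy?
KE = ½mv² = ½×5.1×9.8² = 244.902 J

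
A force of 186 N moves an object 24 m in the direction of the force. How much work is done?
W = Fd = 186×24 = 4464.0 J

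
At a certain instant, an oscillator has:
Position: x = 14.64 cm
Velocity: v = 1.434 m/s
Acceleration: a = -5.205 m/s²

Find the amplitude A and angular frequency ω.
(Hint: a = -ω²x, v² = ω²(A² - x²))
a = −ω²x → ω = √(|a|/x) = √(5.205/0.1464) = 5.963 rad/s
v² = ω²(A² − x²) → A = √(x² + v²/ω²) = √(0.1464² + 1.434²/5.963²) = 0.2816 m = 28.16 cm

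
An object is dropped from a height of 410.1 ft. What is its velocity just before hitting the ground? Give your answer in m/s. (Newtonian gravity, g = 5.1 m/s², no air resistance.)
v = √(2gh) (with unit conversion) = 35.71 m/s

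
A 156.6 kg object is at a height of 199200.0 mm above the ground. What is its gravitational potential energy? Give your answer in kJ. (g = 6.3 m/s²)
PE = mgh = 156.6 kg × 6.3 m/s² × 199.2 m = 1.965e+05 J = 196.5 kJ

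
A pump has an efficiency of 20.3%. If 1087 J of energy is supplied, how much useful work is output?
W_out = η × W_in = 0.203 × 1087 = 220.66 J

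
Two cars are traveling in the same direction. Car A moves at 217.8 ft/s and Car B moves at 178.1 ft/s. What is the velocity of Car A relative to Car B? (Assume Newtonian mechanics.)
v_rel = v_A - v_B = 217.8 - 178.1 = 39.7 ft/s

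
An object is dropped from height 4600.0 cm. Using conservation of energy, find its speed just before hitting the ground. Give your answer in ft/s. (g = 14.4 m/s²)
mgh = ½mv² → v = √(2gh) = √(2×14.4×46) = 36.4 m/s = 119.4 ft/s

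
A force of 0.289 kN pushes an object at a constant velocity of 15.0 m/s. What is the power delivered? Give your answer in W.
P = Fv = 289 N × 15 m/s = 4335 W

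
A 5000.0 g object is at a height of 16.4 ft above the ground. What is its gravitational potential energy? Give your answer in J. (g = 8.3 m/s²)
PE = mgh = 5 kg × 8.3 m/s² × 4.999 m = 207.4 J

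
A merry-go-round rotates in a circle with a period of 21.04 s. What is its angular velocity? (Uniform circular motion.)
ω = 2π/T = 2π/21.04 = 0.2986 rad/s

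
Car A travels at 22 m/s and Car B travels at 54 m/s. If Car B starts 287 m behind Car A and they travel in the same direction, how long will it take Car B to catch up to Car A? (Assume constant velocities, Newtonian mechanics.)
Relative speed: v_rel = 54 - 22 = 32 m/s
Time to catch: t = d₀/v_rel = 287/32 = 8.97 s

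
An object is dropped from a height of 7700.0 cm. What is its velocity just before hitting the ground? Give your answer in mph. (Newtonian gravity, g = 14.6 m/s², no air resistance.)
v = √(2gh) (with unit conversion) = 106.1 mph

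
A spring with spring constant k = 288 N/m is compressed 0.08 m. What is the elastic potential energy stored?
PE = ½kx² = ½×288×0.08² = 0.9216 J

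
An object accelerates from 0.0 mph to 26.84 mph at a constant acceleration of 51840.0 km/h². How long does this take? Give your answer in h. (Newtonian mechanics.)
t = (v - v₀)/a (with unit conversion) = 0.0008332 h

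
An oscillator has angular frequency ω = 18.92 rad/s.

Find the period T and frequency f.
T = 2π/ω = 2π/18.92 = 0.3321 s; f = ω/2π = 3.011 Hz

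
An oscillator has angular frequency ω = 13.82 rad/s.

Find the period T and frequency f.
T = 2π/ω = 2π/13.82 = 0.4546 s; f = ω/2π = 2.2 Hz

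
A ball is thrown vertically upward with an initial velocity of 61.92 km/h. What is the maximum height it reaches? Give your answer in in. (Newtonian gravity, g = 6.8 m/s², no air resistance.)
h_max = v₀²/(2g) (with unit conversion) = 856.4 in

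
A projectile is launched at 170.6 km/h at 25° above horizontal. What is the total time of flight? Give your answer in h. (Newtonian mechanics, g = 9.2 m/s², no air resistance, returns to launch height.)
T = 2v₀sin(θ)/g (with unit conversion) = 0.001209 h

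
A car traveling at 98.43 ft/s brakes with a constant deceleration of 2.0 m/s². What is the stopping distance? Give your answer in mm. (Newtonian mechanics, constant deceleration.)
d = v₀² / (2a) (with unit conversion) = 225000.0 mm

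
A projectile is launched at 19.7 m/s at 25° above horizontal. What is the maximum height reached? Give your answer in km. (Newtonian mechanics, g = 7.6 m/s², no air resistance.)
H = v₀²sin²(θ)/(2g) (with unit conversion) = 0.00456 km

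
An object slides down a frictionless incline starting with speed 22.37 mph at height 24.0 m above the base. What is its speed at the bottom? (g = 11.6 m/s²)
½mv₀² + mgh = ½mv² → v = √(v₀² + 2gh) = √(10² + 2×11.6×24) = 25.63 m/s = 57.33 mph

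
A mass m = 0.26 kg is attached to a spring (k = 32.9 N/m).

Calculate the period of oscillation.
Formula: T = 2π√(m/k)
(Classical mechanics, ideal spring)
T = 2π√(m/k) = 2π√(0.26/32.9) = 0.5586 s; f = 1/T = 1.79 Hz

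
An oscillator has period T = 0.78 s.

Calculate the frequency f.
f = 1/T = 1/0.78 = 1.282 Hz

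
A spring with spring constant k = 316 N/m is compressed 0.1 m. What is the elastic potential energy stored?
PE = ½kx² = ½×316×0.1² = 1.58 J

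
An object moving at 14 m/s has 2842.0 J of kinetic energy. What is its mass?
KE = ½mv² → m = 2KE/v² = 2×2842.0/14² = 29.0 kg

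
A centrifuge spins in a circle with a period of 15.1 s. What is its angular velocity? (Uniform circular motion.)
ω = 2π/T = 2π/15.1 = 0.4161 rad/s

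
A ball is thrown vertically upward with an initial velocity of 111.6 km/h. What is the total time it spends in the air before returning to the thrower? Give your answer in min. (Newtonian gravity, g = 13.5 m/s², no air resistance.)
t_total = 2v₀/g (with unit conversion) = 0.07654 min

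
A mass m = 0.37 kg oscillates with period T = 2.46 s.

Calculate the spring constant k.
T = 2π√(m/k) → k = m(2π/T)² = 0.37×(2π/2.46)² = 2.414 N/m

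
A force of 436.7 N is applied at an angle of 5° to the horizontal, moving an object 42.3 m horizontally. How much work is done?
W = Fd cosθ = 436.7×42.3×cos(5°) = 18402.0 J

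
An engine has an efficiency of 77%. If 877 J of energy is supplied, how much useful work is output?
W_out = η × W_in = 0.77 × 877 = 675.29 J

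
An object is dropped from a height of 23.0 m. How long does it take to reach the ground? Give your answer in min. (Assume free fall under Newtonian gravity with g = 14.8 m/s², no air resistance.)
t = √(2h/g) (with unit conversion) = 0.02938 min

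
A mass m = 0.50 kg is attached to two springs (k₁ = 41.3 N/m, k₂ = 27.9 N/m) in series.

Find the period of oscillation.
k_eq = k₁k₂/(k₁+k₂) = 16.65 N/m
T = 2π√(m/k_eq) = 2π√(0.5/16.65) = 1.089 s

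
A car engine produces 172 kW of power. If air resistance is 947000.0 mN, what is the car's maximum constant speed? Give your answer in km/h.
P = Fv → v = P/F = 172000 W / 947 N = 181.6 m/s = 653.9 km/h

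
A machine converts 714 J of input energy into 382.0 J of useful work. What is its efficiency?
η = W_out/W_in = 382.0/714 = 0.535 = 53.5%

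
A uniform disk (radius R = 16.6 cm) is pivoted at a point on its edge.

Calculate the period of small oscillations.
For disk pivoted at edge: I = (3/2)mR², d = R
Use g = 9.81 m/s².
I/m = (3/2)R² = 0.04133 m²; d = R = 0.166 m
T = 2π√((3/2)R²/(gR)) = 2π√(3R/(2g)) = 1.001 s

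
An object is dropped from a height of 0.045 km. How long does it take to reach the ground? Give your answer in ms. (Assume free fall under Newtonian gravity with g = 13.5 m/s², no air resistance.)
t = √(2h/g) (with unit conversion) = 2582.0 ms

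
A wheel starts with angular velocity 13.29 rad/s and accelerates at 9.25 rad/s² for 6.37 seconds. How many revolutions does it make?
θ = ω₀t + ½αt² = 13.29×6.37 + ½×9.25×6.37² = 272.33 rad
Revolutions = θ/(2π) = 272.33/(2π) = 43.34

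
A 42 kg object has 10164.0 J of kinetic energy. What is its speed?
KE = ½mv² → v = √(2KE/m) = √(2×10164.0/42) = 22.0 m/s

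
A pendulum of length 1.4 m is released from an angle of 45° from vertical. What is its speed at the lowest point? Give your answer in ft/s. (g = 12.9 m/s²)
h = L(1 − cosθ) = 1.4×(1 − cos45°) = 0.4101 m
v = √(2gh) = √(2×12.9×0.4101) = 3.253 m/s = 10.67 ft/s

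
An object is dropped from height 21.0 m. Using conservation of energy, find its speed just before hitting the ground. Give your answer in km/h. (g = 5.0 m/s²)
mgh = ½mv² → v = √(2gh) = √(2×5.0×21) = 14.49 m/s = 52.17 km/h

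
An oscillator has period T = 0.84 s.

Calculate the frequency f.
f = 1/T = 1/0.84 = 1.19 Hz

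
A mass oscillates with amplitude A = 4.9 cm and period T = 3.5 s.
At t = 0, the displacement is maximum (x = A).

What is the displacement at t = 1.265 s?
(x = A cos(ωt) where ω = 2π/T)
ω = 2π/T = 2π/3.5 = 1.795 rad/s
x = A cos(ωt) = 4.9×cos(1.795×1.265) = -3.157 cm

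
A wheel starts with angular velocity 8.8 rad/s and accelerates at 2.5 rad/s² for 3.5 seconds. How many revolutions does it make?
θ = ω₀t + ½αt² = 8.8×3.5 + ½×2.5×3.5² = 46.11 rad
Revolutions = θ/(2π) = 46.11/(2π) = 7.34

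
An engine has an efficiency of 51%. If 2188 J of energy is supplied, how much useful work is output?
W_out = η × W_in = 0.51 × 2188 = 1115.9 J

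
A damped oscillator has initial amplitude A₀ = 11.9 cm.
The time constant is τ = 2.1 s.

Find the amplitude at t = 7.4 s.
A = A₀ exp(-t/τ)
A = A₀ exp(−t/τ) = 11.9×exp(−7.4/2.1) = 0.3509 cm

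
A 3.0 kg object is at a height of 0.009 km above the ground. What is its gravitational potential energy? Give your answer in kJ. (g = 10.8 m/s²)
PE = mgh = 3 kg × 10.8 m/s² × 9 m = 291.6 J = 0.2916 kJ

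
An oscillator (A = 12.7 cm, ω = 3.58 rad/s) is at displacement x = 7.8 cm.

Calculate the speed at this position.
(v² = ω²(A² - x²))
v = ω√(A² − x²) = 3.58×√(0.127² − 0.078²) = 0.3588 m/s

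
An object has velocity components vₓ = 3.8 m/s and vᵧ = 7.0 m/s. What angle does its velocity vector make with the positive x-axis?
θ = arctan(vᵧ/vₓ) = arctan(7.0/3.8) = 61.5°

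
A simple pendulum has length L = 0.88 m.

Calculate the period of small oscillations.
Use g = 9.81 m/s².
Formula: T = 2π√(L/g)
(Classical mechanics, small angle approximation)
T = 2π√(L/g) = 2π√(0.88/9.81) = 1.882 s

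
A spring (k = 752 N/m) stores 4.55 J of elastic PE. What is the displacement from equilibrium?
PE = ½kx² → x = √(2PE/k) = √(2×4.55/752) = 0.11 m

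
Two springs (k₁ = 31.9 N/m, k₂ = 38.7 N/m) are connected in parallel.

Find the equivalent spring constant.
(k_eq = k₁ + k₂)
k_eq = k₁ + k₂ = 31.9 + 38.7 = 70.6 N/m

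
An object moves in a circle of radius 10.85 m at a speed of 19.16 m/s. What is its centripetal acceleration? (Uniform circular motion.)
a_c = v²/r = 19.16²/10.85 = 367.106/10.85 = 33.83 m/s²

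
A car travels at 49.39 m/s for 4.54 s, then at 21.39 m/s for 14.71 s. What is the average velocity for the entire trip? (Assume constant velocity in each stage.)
d₁ = v₁t₁ = 49.39 × 4.54 = 224.231 m
d₂ = v₂t₂ = 21.39 × 14.71 = 314.647 m
d_total = 538.88 m, t_total = 19.25 s
v_avg = d_total/t_total = 538.88/19.25 = 27.99 m/s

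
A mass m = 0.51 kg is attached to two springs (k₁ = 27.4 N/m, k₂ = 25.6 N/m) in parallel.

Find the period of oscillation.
k_eq = k₁+k₂ = 53 N/m
T = 2π√(m/k_eq) = 2π√(0.51/53) = 0.6163 s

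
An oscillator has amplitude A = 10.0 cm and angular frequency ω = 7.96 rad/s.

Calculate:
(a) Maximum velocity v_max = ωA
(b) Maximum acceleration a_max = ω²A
v_max = ωA = 7.96×0.1 = 0.796 m/s
a_max = ω²A = 7.96²×0.1 = 6.336 m/s²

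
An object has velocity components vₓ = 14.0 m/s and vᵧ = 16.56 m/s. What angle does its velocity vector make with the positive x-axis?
θ = arctan(vᵧ/vₓ) = arctan(16.56/14.0) = 49.79°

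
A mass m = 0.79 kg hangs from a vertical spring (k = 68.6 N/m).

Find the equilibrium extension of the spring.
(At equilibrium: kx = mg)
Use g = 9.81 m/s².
x_eq = mg/k = 0.79×9.81/68.6 = 0.113 m = 11.3 cm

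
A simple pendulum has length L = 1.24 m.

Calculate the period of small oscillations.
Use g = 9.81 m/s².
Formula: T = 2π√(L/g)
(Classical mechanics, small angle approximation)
T = 2π√(L/g) = 2π√(1.24/9.81) = 2.234 s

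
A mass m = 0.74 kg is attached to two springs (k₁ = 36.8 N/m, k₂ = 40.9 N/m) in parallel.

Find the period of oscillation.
k_eq = k₁+k₂ = 77.7 N/m
T = 2π√(m/k_eq) = 2π√(0.74/77.7) = 0.6132 s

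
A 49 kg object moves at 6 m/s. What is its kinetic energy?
KE = ½mv² = ½×49×6² = 882.0 J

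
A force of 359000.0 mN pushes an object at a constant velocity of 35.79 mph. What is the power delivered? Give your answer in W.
P = Fv = 359 N × 16 m/s = 5744 W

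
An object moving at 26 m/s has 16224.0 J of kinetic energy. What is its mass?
KE = ½mv² → m = 2KE/v² = 2×16224.0/26² = 48.0 kg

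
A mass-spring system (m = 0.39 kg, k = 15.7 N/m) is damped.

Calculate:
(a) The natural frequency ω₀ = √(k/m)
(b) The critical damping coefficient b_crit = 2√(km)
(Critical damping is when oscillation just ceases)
ω₀ = √(k/m) = √(15.7/0.39) = 6.345 rad/s
b_crit = 2√(km) = 2√(15.7×0.39) = 4.949 kg/s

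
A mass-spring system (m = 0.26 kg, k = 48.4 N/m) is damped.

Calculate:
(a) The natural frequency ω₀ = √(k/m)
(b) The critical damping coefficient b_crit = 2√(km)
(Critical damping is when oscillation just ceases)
ω₀ = √(k/m) = √(48.4/0.26) = 13.64 rad/s
b_crit = 2√(km) = 2√(48.4×0.26) = 7.095 kg/s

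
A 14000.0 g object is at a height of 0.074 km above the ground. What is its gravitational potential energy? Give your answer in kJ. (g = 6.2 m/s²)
PE = mgh = 14 kg × 6.2 m/s² × 74 m = 6423 J = 6.423 kJ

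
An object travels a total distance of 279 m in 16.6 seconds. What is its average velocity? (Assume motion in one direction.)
v_avg = Δd / Δt = 279 / 16.6 = 16.81 m/s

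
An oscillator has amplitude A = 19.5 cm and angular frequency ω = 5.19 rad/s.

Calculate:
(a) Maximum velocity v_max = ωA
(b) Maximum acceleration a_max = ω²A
v_max = ωA = 5.19×0.195 = 1.012 m/s
a_max = ω²A = 5.19²×0.195 = 5.253 m/s²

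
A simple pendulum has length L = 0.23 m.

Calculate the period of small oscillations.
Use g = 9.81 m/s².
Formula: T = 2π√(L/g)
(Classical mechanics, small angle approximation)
T = 2π√(L/g) = 2π√(0.23/9.81) = 0.9621 s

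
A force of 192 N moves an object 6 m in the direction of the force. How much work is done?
W = Fd = 192×6 = 1152.0 J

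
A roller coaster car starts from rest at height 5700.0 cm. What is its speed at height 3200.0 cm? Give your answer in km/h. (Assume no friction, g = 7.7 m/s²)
mgh₁ = ½mv₂² + mgh₂ → v₂ = √(2g(h₁−h₂)) = √(2×7.7×(57−32)) = 19.62 m/s = 70.64 km/h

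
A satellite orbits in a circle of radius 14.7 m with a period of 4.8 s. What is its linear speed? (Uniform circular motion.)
v = 2πr/T = 2π×14.7/4.8 = 19.24 m/s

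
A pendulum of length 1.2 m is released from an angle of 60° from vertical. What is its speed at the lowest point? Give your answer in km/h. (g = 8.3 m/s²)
h = L(1 − cosθ) = 1.2×(1 − cos60°) = 0.6 m
v = √(2gh) = √(2×8.3×0.6) = 3.156 m/s = 11.36 km/h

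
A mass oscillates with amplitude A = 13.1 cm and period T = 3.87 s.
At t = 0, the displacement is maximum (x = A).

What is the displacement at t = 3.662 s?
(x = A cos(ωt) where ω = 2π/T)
ω = 2π/T = 2π/3.87 = 1.624 rad/s
x = A cos(ωt) = 13.1×cos(1.624×3.662) = 12.36 cm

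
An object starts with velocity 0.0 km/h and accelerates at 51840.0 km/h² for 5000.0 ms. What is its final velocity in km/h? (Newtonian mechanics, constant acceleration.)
v = v₀ + at (with unit conversion) = 72.0 km/h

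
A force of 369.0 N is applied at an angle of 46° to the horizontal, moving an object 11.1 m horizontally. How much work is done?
W = Fd cosθ = 369.0×11.1×cos(46°) = 2845.3 J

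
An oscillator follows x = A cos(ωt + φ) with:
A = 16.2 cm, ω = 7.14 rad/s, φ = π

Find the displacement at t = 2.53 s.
x = A cos(ωt + φ) = 16.2×cos(7.14×2.53 + π) = -11.46 cm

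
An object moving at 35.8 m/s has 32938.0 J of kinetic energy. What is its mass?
KE = ½mv² → m = 2KE/v² = 2×32938.0/35.8² = 51.4 kg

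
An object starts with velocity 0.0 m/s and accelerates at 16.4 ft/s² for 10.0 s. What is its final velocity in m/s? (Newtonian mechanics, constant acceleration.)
v = v₀ + at (with unit conversion) = 49.99 m/s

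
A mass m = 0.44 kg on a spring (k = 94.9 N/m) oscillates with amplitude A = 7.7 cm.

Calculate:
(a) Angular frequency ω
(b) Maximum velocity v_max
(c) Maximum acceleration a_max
ω = √(k/m) = √(94.9/0.44) = 14.69 rad/s
v_max = ωA = 14.69×0.077 = 1.131 m/s
a_max = ω²A = 14.69²×0.077 = 16.61 m/s²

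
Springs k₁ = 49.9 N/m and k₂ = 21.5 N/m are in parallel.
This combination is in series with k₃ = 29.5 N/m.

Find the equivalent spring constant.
k₁₂ = k₁ + k₂ = 71.4 N/m (parallel)
1/k_eq = 1/k₁₂ + 1/k₃ → k_eq = 20.88 N/m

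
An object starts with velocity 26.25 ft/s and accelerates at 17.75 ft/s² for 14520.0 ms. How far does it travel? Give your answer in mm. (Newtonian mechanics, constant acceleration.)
d = v₀t + ½at² (with unit conversion) = 686500.0 mm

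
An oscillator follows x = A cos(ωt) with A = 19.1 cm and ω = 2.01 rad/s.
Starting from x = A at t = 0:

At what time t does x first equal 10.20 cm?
cos(ωt) = x/A = 10.2/19.1 = 0.534
ωt = arccos(0.534) = 1.007 rad
t = 1.007/2.01 = 0.5012 s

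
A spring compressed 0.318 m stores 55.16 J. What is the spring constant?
PE = ½kx² → k = 2PE/x² = 2×55.16/0.318² = 1091.0 N/m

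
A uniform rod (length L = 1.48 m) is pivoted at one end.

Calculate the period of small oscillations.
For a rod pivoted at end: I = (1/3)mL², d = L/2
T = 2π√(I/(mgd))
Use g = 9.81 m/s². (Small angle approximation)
I/m = (1/3)L² = 0.7301 m²; d = L/2 = 0.74 m
T = 2π√(I/(mgd)) = 2π√(0.7301/(9.81×0.74)) = 1.993 s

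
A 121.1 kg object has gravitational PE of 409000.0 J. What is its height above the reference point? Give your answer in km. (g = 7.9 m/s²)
PE = mgh → h = PE/(mg) = 4.09e+05 J / (121.1 kg × 7.9 m/s²) = 427.5 m = 0.4275 km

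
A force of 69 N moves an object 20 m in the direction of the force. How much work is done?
W = Fd = 69×20 = 1380.0 J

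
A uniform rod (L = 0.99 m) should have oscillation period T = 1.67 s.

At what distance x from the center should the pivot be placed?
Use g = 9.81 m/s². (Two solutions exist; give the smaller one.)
T = 2π√((L²/12 + x²)/(gx)). Let c = T²g/(4π²) = 0.693.
x² − cx + L²/12 = 0 → x = (c − √(c² − L²/3))/2 = 0.1506 m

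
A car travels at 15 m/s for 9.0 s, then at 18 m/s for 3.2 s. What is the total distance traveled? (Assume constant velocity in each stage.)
d₁ = v₁t₁ = 15 × 9.0 = 135 m
d₂ = v₂t₂ = 18 × 3.2 = 57.6 m
d_total = 135 + 57.6 = 192.6 m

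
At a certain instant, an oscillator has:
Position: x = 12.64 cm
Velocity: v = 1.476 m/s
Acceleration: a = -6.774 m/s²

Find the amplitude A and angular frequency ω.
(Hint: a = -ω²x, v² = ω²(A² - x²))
a = −ω²x → ω = √(|a|/x) = √(6.774/0.1264) = 7.321 rad/s
v² = ω²(A² − x²) → A = √(x² + v²/ω²) = √(0.1264² + 1.476²/7.321²) = 0.238 m = 23.8 cm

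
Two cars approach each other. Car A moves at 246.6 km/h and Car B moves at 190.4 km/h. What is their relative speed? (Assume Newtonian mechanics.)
v_rel = v_A + v_B = 246.6 + 190.4 = 437.0 km/h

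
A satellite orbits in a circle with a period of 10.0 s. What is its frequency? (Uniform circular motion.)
f = 1/T = 1/10.0 = 0.1 Hz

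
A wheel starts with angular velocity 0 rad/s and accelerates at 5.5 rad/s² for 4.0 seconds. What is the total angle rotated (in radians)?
θ = ω₀t + ½αt² = 0×4.0 + ½×5.5×4.0² = 44.0 rad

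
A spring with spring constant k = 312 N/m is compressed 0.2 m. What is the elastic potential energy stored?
PE = ½kx² = ½×312×0.2² = 6.24 J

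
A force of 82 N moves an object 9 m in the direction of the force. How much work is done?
W = Fd = 82×9 = 738.0 J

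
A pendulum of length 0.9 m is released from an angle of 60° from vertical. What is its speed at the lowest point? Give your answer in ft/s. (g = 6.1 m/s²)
h = L(1 − cosθ) = 0.9×(1 − cos60°) = 0.45 m
v = √(2gh) = √(2×6.1×0.45) = 2.343 m/s = 7.687 ft/s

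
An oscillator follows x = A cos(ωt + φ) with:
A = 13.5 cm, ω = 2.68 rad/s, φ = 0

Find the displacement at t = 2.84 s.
x = A cos(ωt + φ) = 13.5×cos(2.68×2.84 + 0) = 3.245 cm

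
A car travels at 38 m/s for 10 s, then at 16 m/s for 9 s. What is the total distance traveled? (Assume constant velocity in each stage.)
d₁ = v₁t₁ = 38 × 10 = 380 m
d₂ = v₂t₂ = 16 × 9 = 144 m
d_total = 380 + 144 = 524 m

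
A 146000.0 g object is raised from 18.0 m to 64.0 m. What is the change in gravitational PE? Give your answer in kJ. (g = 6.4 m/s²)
ΔPE = mg(h₂ − h₁) = 146 kg × 6.4 m/s² × (64 − 18) m = 4.298e+04 J = 42.98 kJ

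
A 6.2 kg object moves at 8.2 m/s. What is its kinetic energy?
KE = ½mv² = ½×6.2×8.2² = 208.444 J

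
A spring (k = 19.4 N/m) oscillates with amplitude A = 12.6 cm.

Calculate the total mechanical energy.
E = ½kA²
E = ½kA² = ½×19.4×(0.126)² = 0.154 J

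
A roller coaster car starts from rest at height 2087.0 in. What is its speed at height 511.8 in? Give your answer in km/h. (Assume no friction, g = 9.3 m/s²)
mgh₁ = ½mv₂² + mgh₂ → v₂ = √(2g(h₁−h₂)) = √(2×9.3×(53.01−13)) = 27.28 m/s = 98.21 km/h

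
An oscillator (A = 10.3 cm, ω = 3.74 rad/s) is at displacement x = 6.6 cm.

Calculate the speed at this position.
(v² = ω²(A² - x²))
v = ω√(A² − x²) = 3.74×√(0.103² − 0.066²) = 0.2957 m/s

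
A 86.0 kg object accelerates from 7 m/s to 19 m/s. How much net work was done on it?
W_net = ΔKE = ½m(v₂² − v₁²) = ½×86.0×(19² − 7²) = 13416.0 J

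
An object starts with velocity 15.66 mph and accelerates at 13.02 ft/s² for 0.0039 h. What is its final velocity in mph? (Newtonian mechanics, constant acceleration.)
v = v₀ + at (with unit conversion) = 140.3 mph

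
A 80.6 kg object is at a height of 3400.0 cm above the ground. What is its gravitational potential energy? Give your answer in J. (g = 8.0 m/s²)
PE = mgh = 80.6 kg × 8.0 m/s² × 34 m = 2.192e+04 J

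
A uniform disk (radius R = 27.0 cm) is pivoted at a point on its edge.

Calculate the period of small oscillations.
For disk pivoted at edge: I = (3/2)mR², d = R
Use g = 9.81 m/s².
I/m = (3/2)R² = 0.1094 m²; d = R = 0.27 m
T = 2π√((3/2)R²/(gR)) = 2π√(3R/(2g)) = 1.277 s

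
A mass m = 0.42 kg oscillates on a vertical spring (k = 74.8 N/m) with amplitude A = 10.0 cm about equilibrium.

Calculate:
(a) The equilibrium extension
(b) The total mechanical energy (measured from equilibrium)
x_eq = mg/k = 0.42×9.81/74.8 = 0.05508 m = 5.508 cm
E = ½kA² = ½×74.8×(0.1)² = 0.374 J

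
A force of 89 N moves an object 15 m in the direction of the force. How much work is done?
W = Fd = 89×15 = 1335.0 J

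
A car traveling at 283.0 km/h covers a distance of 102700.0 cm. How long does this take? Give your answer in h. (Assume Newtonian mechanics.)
t = d/v (with unit conversion) = 0.003629 h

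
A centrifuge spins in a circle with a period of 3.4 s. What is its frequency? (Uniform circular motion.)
f = 1/T = 1/3.4 = 0.2941 Hz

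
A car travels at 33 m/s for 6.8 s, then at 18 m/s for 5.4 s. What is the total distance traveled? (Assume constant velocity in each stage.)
d₁ = v₁t₁ = 33 × 6.8 = 224.4 m
d₂ = v₂t₂ = 18 × 5.4 = 97.2 m
d_total = 224.4 + 97.2 = 321.6 m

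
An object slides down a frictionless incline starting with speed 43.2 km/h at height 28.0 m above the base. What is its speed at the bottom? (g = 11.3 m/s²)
½mv₀² + mgh = ½mv² → v = √(v₀² + 2gh) = √(12² + 2×11.3×28) = 27.87 m/s = 100.3 km/h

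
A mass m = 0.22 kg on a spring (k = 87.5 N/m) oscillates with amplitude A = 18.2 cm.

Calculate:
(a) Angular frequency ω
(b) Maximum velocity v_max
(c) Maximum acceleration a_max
ω = √(k/m) = √(87.5/0.22) = 19.94 rad/s
v_max = ωA = 19.94×0.182 = 3.63 m/s
a_max = ω²A = 19.94²×0.182 = 72.39 m/s²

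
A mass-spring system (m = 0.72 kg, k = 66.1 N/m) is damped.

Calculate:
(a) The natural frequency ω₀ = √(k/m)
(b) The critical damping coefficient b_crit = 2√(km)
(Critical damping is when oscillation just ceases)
ω₀ = √(k/m) = √(66.1/0.72) = 9.582 rad/s
b_crit = 2√(km) = 2√(66.1×0.72) = 13.8 kg/s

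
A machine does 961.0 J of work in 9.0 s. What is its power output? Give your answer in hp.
P = W/t = 961 J / 9 s = 106.8 W = 0.1432 hp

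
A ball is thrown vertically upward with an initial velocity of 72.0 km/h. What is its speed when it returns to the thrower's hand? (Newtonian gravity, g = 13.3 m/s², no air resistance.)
By conservation of energy, the ball returns at the same speed = 72.0 km/h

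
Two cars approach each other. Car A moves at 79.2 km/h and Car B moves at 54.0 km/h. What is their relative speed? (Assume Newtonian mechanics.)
v_rel = v_A + v_B = 79.2 + 54.0 = 133.2 km/h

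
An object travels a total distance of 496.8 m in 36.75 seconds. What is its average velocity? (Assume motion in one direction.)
v_avg = Δd / Δt = 496.8 / 36.75 = 13.52 m/s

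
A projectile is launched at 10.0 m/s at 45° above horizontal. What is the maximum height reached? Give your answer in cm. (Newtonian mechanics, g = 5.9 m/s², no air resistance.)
H = v₀²sin²(θ)/(2g) (with unit conversion) = 423.7 cm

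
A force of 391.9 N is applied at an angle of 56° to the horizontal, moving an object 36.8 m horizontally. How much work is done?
W = Fd cosθ = 391.9×36.8×cos(56°) = 8064.6 J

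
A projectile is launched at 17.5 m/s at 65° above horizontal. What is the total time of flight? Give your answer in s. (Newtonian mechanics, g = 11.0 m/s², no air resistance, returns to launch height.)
T = 2v₀sin(θ)/g = 2.884 s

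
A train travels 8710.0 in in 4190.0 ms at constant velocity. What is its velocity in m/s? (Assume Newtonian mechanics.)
v = d/t (with unit conversion) = 52.8 m/s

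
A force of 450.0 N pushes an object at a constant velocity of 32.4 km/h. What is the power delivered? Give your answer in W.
P = Fv = 450 N × 9 m/s = 4050 W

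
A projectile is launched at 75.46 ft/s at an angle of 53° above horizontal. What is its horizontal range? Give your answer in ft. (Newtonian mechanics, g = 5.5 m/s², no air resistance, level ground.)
R = v₀² sin(2θ) / g (with unit conversion) = 303.3 ft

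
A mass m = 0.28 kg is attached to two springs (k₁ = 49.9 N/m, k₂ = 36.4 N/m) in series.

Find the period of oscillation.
k_eq = k₁k₂/(k₁+k₂) = 21.05 N/m
T = 2π√(m/k_eq) = 2π√(0.28/21.05) = 0.7247 s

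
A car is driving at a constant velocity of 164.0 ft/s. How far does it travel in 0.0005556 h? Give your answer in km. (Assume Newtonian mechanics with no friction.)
d = vt (with unit conversion) = 0.09998 km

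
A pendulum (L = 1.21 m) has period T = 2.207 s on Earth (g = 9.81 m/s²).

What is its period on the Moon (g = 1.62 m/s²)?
T = 2π√(L/g), so T_moon/T_earth = √(g_earth/g_moon)
T_moon = 2π√(1.21/1.62) = 5.43 s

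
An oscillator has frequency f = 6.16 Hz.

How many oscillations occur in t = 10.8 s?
n = f×t = 6.16×10.8 = 66.53 oscillations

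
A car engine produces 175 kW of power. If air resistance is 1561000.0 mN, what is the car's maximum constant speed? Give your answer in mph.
P = Fv → v = P/F = 175000 W / 1561 N = 112.1 m/s = 250.8 mph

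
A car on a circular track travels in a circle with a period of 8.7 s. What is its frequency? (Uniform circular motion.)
f = 1/T = 1/8.7 = 0.1149 Hz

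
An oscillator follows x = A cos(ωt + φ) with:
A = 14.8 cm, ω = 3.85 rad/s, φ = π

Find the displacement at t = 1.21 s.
x = A cos(ωt + φ) = 14.8×cos(3.85×1.21 + π) = 0.7972 cm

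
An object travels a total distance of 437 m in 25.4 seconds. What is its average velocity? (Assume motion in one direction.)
v_avg = Δd / Δt = 437 / 25.4 = 17.2 m/s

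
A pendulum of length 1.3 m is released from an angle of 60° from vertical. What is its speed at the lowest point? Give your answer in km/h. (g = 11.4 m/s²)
h = L(1 − cosθ) = 1.3×(1 − cos60°) = 0.65 m
v = √(2gh) = √(2×11.4×0.65) = 3.85 m/s = 13.86 km/h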